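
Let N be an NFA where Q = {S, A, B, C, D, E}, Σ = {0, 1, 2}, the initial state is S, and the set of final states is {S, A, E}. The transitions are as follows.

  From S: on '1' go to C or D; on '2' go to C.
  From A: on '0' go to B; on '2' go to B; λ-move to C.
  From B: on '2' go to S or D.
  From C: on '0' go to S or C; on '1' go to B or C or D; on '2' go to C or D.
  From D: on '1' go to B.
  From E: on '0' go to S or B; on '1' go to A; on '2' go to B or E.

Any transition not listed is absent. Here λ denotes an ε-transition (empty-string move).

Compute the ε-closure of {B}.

Begin with {B}.
No ε-moves leave this set, so the closure equals the set itself.

{B}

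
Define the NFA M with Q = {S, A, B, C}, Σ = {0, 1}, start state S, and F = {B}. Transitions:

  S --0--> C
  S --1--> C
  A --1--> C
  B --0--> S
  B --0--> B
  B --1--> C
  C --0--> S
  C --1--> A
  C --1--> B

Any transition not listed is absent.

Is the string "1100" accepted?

Start in {S}.
Read '1': S→{C}; now {C}.
Read '1': C→{A, B}; now {A, B}.
Read '0': A→∅, B→{S, B}; now {S, B}.
Read '0': S→{C}, B→{S, B}; now {S, B, C}.
The final set {S, B, C} contains the accepting state B.

Yes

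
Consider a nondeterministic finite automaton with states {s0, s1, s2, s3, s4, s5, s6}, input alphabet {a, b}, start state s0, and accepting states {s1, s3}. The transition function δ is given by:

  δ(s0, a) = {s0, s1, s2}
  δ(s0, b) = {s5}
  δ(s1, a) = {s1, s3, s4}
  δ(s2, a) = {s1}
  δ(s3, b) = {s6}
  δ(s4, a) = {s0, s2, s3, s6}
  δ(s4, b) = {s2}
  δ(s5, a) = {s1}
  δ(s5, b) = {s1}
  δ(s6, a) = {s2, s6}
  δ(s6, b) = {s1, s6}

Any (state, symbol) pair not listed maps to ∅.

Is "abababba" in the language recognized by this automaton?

No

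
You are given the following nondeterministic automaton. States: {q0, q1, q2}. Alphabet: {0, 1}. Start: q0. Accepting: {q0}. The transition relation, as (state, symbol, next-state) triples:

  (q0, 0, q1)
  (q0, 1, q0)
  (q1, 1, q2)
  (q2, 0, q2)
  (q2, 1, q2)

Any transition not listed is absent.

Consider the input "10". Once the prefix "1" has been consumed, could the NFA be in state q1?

Start in {q0}.
Read '1': {q0} → {q0}.
State q1 is not in {q0}.

No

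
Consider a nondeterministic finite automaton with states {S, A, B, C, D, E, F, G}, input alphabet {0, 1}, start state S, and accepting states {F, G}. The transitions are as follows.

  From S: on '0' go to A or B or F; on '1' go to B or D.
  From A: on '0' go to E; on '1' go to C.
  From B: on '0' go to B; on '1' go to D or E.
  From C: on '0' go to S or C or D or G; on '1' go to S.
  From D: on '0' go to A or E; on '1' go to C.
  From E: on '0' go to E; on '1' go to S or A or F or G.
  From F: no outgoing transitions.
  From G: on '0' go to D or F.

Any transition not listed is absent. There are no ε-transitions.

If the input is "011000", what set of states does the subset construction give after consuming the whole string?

{S, A, B, C, D, E, F, G}

Start in {S}.
Read '0': S→{A, B, F}; now {A, B, F}.
Read '1': A→{C}, B→{D, E}, F→∅; now {C, D, E}.
Read '1': C→{S}, D→{C}, E→{S, A, F, G}; now {S, A, C, F, G}.
Read '0': S→{A, B, F}, A→{E}, C→{S, C, D, G}, F→∅, G→{D, F}; now {S, A, B, C, D, E, F, G}.
Read '0': S→{A, B, F}, A→{E}, B→{B}, C→{S, C, D, G}, D→{A, E}, E→{E}, F→∅, G→{D, F}; now {S, A, B, C, D, E, F, G}.
Read '0': S→{A, B, F}, A→{E}, B→{B}, C→{S, C, D, G}, D→{A, E}, E→{E}, F→∅, G→{D, F}; now {S, A, B, C, D, E, F, G}.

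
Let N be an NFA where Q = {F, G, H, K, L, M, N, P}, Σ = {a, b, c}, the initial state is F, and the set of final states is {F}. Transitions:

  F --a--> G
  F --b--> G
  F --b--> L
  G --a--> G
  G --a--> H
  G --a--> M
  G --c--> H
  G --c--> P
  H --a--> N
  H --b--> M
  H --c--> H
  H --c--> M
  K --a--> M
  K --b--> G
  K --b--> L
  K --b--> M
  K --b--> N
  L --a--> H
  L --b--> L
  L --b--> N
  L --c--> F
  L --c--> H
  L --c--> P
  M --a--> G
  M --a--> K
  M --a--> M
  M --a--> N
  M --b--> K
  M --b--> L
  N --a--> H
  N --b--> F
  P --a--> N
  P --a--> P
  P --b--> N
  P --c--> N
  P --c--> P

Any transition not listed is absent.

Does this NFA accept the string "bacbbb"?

Yes

Start in {F}.
Read 'b': {F} → {G, L}.
Read 'a': {G, L} → {G, H, M}.
Read 'c': {G, H, M} → {H, M, P}.
Read 'b': {H, M, P} → {K, L, M, N}.
Read 'b': {K, L, M, N} → {F, G, K, L, M, N}.
Read 'b': {F, G, K, L, M, N} → {F, G, K, L, M, N}.
The final set {F, G, K, L, M, N} contains the accepting state F.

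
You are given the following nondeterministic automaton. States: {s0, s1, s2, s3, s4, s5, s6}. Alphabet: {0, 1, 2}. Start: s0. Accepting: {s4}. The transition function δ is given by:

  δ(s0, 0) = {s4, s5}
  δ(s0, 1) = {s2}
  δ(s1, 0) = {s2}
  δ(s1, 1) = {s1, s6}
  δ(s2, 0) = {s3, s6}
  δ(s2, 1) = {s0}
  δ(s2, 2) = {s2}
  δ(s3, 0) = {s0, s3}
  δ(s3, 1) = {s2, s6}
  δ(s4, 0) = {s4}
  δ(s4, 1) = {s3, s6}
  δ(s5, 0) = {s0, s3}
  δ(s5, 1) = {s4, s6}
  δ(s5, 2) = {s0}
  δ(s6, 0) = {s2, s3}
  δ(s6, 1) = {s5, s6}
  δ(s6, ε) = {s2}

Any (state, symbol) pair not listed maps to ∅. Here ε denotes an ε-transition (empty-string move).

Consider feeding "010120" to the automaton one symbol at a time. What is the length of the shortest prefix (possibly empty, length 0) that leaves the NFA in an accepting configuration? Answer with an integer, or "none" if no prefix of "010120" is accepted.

Start in {s0}.
Read '0': s0→{s4, s5}; now {s4, s5}.
None of the earlier sets intersect F, but {s4, s5} does.

1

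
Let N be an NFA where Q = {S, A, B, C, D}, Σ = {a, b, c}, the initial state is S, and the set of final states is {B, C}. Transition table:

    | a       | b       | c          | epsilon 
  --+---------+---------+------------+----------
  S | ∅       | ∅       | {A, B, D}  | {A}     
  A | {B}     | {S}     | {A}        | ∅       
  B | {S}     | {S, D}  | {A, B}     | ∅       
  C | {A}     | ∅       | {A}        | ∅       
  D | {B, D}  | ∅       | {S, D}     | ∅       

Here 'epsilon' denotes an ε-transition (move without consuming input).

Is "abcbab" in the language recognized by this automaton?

No

Start: ε-closure({S}) = {S, A}.
Read 'a': S→∅, A→{B}; now {B}.
Read 'b': B→{S, D}; union {S, D}; ε-closure = {S, A, D}.
Read 'c': S→{A, B, D}, A→{A}, D→{S, D}; now {S, A, B, D}.
Read 'b': S→∅, A→{S}, B→{S, D}, D→∅; union {S, D}; ε-closure = {S, A, D}.
Read 'a': S→∅, A→{B}, D→{B, D}; now {B, D}.
Read 'b': B→{S, D}, D→∅; union {S, D}; ε-closure = {S, A, D}.
The final set {S, A, D} contains no accepting state.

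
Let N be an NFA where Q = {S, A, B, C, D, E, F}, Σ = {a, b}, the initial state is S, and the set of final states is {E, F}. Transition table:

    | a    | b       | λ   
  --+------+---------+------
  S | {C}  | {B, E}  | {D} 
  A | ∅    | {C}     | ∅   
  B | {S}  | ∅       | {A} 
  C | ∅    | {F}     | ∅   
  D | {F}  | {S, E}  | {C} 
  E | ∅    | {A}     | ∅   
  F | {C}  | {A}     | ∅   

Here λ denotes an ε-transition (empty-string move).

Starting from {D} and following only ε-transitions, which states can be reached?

{C, D}

Begin with {D}.
ε-move D → C; add C.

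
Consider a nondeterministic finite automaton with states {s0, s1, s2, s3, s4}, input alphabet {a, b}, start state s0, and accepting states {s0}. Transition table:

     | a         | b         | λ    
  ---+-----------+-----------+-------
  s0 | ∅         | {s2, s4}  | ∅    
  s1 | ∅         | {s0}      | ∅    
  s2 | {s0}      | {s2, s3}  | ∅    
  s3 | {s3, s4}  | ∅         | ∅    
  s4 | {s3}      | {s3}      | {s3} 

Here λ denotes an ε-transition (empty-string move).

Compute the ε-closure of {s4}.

{s3, s4}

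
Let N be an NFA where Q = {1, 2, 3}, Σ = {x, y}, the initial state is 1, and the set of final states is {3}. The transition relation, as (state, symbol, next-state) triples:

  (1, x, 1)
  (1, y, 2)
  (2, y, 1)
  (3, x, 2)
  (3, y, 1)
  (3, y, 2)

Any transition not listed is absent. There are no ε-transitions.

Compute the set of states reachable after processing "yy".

{1}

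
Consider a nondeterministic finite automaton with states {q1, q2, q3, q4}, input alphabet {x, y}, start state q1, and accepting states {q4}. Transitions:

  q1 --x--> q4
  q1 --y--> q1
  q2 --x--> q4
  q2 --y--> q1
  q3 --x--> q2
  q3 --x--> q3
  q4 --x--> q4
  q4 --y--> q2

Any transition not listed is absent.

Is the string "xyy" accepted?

No

Start in {q1}.
Read 'x': q1→{q4}; now {q4}.
Read 'y': q4→{q2}; now {q2}.
Read 'y': q2→{q1}; now {q1}.
The final set {q1} contains no accepting state.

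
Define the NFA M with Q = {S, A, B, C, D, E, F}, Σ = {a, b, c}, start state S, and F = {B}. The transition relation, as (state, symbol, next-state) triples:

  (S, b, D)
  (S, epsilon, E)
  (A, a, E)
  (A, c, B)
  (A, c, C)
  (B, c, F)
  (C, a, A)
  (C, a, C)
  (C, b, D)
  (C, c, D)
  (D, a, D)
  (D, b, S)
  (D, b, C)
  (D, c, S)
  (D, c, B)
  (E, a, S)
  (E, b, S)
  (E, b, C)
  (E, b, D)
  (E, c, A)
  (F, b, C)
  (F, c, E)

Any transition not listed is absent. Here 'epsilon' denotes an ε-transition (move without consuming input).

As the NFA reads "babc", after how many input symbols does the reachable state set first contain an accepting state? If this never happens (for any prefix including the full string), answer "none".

Start: ε-closure({S}) = {S, E}.
Read 'b': S→{D}, E→{S, C, D}; union {S, C, D}; ε-closure = {S, C, D, E}.
Read 'a': S→∅, C→{A, C}, D→{D}, E→{S}; union {S, A, C, D}; ε-closure = {S, A, C, D, E}.
Read 'b': S→{D}, A→∅, C→{D}, D→{S, C}, E→{S, C, D}; union {S, C, D}; ε-closure = {S, C, D, E}.
Read 'c': S→∅, C→{D}, D→{S, B}, E→{A}; union {S, A, B, D}; ε-closure = {S, A, B, D, E}.
None of the earlier sets intersect F, but {S, A, B, D, E} does.

4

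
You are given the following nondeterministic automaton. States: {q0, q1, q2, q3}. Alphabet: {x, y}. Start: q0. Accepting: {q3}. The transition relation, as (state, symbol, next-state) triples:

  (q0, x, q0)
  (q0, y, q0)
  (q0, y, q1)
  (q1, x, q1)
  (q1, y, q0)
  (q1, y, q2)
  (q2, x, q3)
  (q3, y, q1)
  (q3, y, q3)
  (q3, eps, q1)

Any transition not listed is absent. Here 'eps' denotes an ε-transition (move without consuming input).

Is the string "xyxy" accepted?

Start in {q0}.
Read 'x': q0→{q0}; now {q0}.
Read 'y': q0→{q0, q1}; now {q0, q1}.
Read 'x': q0→{q0}, q1→{q1}; now {q0, q1}.
Read 'y': q0→{q0, q1}, q1→{q0, q2}; now {q0, q1, q2}.
The final set {q0, q1, q2} contains no accepting state.

No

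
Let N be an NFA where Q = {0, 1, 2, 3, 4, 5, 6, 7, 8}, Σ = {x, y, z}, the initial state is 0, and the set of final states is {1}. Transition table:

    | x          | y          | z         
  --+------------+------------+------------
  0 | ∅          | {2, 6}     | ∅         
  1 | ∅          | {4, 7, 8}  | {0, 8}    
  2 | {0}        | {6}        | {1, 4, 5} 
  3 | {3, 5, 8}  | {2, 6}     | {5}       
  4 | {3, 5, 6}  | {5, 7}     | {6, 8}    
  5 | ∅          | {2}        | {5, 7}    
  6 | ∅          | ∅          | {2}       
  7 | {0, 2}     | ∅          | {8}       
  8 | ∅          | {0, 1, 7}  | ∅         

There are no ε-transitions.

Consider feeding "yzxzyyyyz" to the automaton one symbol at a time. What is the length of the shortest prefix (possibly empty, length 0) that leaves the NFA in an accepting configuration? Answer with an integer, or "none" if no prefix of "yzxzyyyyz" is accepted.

Start in {0}.
Read 'y': {0} → {2, 6}.
Read 'z': {2, 6} → {1, 2, 4, 5}.
None of the earlier sets intersect F, but {1, 2, 4, 5} does.

2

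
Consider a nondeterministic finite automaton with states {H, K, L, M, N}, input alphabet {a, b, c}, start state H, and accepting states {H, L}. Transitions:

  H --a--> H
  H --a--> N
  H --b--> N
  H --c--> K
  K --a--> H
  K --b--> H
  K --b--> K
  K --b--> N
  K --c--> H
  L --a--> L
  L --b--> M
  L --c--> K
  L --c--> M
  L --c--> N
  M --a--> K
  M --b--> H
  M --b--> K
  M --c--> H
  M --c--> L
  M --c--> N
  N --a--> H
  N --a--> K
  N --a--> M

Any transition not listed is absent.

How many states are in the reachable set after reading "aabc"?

2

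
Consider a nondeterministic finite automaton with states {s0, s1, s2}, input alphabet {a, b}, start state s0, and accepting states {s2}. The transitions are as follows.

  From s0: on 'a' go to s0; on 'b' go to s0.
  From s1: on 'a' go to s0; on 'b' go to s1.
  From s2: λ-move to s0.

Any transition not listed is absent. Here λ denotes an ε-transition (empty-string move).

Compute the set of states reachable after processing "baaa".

{s0}

Start in {s0}.
Read 'b': s0→{s0}; now {s0}.
Read 'a': s0→{s0}; now {s0}.
Read 'a': s0→{s0}; now {s0}.
Read 'a': s0→{s0}; now {s0}.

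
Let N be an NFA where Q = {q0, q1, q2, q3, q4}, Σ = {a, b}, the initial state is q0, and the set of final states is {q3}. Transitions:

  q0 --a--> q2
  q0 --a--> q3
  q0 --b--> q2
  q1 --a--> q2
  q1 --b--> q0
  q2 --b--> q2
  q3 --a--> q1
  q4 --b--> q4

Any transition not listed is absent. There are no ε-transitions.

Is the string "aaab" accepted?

Start in {q0}.
Read 'a': q0→{q2, q3}; now {q2, q3}.
Read 'a': q2→∅, q3→{q1}; now {q1}.
Read 'a': q1→{q2}; now {q2}.
Read 'b': q2→{q2}; now {q2}.
The final set {q2} contains no accepting state.

No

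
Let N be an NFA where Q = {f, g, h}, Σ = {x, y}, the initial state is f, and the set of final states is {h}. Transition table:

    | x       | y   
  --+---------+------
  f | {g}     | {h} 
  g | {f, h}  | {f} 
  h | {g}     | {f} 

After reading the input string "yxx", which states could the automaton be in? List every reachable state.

Start in {f}.
Read 'y': {f} → {h}.
Read 'x': {h} → {g}.
Read 'x': {g} → {f, h}.

{f, h}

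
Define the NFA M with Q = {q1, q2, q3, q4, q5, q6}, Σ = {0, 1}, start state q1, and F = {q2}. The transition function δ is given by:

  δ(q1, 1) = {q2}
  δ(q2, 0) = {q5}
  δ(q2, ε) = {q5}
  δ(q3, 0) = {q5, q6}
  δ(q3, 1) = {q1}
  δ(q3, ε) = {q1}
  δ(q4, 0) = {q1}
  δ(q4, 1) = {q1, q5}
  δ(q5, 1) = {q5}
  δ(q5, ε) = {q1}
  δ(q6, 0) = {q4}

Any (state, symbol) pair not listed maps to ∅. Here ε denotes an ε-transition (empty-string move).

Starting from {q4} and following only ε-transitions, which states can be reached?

Begin with {q4}.
No ε-moves leave this set, so the closure equals the set itself.

{q4}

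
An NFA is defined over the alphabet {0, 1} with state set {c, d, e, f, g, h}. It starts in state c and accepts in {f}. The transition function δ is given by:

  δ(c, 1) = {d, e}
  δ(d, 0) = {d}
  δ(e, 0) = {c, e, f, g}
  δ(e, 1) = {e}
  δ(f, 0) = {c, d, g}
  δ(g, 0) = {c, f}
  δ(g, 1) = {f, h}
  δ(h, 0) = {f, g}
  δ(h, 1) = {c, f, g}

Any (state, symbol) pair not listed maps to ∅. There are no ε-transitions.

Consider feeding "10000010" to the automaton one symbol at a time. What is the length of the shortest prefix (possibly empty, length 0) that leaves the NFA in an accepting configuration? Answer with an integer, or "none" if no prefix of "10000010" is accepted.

2

Start in {c}.
Read '1': c→{d, e}; now {d, e}.
Read '0': d→{d}, e→{c, e, f, g}; now {c, d, e, f, g}.
None of the earlier sets intersect F, but {c, d, e, f, g} does.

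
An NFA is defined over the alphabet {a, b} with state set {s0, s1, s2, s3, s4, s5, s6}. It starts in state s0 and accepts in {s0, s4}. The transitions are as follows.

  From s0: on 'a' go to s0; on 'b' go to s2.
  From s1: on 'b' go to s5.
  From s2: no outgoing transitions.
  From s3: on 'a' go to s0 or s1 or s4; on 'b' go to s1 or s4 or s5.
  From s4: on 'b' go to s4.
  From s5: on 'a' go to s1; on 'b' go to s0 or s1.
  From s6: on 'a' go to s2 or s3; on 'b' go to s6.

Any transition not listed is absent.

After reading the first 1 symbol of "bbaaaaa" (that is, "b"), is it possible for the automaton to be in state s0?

No

Start in {s0}.
Read 'b': {s0} → {s2}.
State s0 is not in {s2}.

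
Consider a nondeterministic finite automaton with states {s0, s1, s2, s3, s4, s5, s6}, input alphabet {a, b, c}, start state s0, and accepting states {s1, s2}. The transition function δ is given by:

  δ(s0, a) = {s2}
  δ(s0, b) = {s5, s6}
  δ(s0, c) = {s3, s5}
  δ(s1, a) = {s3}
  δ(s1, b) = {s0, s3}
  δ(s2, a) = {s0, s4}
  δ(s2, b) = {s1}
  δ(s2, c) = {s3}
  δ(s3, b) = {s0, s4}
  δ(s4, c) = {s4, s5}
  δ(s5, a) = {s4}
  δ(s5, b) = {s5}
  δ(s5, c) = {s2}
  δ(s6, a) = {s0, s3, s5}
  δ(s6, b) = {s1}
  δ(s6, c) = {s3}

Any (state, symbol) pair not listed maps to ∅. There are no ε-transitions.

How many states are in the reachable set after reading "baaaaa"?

Start in {s0}.
Read 'b': {s0} → {s5, s6}.
Read 'a': {s5, s6} → {s0, s3, s4, s5}.
Read 'a': {s0, s3, s4, s5} → {s2, s4}.
Read 'a': {s2, s4} → {s0, s4}.
Read 'a': {s0, s4} → {s2}.
Read 'a': {s2} → {s0, s4}.
That set has 2 states.

2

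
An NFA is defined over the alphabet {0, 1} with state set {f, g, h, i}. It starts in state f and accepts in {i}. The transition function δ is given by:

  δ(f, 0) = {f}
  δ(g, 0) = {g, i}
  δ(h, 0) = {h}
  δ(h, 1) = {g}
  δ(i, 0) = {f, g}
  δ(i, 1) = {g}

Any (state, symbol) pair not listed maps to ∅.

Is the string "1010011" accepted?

Start in {f}.
Read '1': f→∅; now ∅.
The set is empty and remains empty for the remaining 6 symbols.
The final set ∅ contains no accepting state.

No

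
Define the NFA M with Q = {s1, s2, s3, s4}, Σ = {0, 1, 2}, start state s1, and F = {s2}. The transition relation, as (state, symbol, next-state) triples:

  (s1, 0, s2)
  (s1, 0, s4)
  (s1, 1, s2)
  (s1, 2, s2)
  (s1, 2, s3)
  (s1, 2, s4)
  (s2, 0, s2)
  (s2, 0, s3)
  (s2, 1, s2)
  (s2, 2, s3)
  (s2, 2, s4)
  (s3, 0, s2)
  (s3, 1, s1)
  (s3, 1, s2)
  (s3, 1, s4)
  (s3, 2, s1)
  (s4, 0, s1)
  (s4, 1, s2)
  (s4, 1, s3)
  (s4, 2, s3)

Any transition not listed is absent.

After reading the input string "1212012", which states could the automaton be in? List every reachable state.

{s1, s2, s3, s4}

Start in {s1}.
Read '1': {s1} → {s2}.
Read '2': {s2} → {s3, s4}.
Read '1': {s3, s4} → {s1, s2, s3, s4}.
Read '2': {s1, s2, s3, s4} → {s1, s2, s3, s4}.
Read '0': {s1, s2, s3, s4} → {s1, s2, s3, s4}.
Read '1': {s1, s2, s3, s4} → {s1, s2, s3, s4}.
Read '2': {s1, s2, s3, s4} → {s1, s2, s3, s4}.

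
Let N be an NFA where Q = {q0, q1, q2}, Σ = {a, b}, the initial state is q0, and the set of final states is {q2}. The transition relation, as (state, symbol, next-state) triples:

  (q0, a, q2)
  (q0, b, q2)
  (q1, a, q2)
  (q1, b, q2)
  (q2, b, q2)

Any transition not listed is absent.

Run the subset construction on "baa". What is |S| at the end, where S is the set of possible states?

Start in {q0}.
Read 'b': {q0} → {q2}.
Read 'a': {q2} → ∅.
The set is empty and remains empty for the remaining 1 symbol.
That set has 0 states.

0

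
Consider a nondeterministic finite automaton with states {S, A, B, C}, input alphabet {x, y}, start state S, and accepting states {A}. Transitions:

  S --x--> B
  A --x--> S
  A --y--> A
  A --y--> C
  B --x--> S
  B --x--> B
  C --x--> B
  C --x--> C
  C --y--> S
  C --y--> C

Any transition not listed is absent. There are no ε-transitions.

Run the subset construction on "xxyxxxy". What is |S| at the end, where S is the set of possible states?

0

Start in {S}.
Read 'x': S→{B}; now {B}.
Read 'x': B→{S, B}; now {S, B}.
Read 'y': S→∅, B→∅; now ∅.
The set is empty and remains empty for the remaining 4 symbols.
That set has 0 states.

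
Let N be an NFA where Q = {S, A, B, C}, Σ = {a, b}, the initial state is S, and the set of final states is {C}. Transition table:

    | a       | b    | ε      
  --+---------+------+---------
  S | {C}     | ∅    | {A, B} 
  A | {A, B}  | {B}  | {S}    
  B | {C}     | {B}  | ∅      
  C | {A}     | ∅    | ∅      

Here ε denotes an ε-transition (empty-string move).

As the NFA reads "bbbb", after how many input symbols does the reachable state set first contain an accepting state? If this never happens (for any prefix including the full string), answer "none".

none

Start: ε-closure({S}) = {S, A, B}.
Read 'b': S→∅, A→{B}, B→{B}; now {B}.
Read 'b': B→{B}; now {B}.
Read 'b': B→{B}; now {B}.
Read 'b': B→{B}; now {B}.
No reachable set along the way intersects F.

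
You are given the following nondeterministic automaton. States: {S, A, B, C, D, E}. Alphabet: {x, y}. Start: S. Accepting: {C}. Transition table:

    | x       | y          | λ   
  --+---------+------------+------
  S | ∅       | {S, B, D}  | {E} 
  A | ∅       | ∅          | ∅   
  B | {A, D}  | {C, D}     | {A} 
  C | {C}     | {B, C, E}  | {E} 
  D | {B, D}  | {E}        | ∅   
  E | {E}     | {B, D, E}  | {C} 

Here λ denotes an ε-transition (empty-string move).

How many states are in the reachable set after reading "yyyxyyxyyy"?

5

Start: ε-closure({S}) = {S, C, E}.
Read 'y': {S, C, E} → {S, A, B, C, D, E}.
Read 'y': {S, A, B, C, D, E} → {S, A, B, C, D, E}.
Read 'y': {S, A, B, C, D, E} → {S, A, B, C, D, E}.
Read 'x': {S, A, B, C, D, E} → {A, B, C, D, E}.
Read 'y': {A, B, C, D, E} → {A, B, C, D, E}.
Read 'y': {A, B, C, D, E} → {A, B, C, D, E}.
Read 'x': {A, B, C, D, E} → {A, B, C, D, E}.
Read 'y': {A, B, C, D, E} → {A, B, C, D, E}.
Read 'y': {A, B, C, D, E} → {A, B, C, D, E}.
Read 'y': {A, B, C, D, E} → {A, B, C, D, E}.
That set has 5 states.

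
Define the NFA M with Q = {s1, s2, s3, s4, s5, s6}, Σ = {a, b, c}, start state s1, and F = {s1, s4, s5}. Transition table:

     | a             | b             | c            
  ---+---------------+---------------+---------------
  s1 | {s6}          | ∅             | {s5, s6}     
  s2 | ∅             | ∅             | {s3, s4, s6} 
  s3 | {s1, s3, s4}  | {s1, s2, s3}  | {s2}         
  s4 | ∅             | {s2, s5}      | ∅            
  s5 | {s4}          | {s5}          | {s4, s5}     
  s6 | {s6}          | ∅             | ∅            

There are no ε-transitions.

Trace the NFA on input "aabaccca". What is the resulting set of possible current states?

Start in {s1}.
Read 'a': s1→{s6}; now {s6}.
Read 'a': s6→{s6}; now {s6}.
Read 'b': s6→∅; now ∅.
The set is empty and remains empty for the remaining 5 symbols.

∅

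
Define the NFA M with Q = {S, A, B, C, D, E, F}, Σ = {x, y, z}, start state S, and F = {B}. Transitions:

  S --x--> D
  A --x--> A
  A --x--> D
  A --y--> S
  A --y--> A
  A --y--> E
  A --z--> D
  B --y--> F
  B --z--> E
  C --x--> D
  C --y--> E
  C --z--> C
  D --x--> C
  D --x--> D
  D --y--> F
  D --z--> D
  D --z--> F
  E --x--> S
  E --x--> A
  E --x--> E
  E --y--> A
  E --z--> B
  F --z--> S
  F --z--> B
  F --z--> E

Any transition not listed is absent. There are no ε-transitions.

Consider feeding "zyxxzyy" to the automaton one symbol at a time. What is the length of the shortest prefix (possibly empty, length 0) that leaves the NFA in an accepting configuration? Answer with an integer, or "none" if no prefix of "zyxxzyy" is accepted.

Start in {S}.
Read 'z': S→∅; now ∅.
The set is empty and remains empty for the remaining 6 symbols.
No reachable set along the way intersects F.

none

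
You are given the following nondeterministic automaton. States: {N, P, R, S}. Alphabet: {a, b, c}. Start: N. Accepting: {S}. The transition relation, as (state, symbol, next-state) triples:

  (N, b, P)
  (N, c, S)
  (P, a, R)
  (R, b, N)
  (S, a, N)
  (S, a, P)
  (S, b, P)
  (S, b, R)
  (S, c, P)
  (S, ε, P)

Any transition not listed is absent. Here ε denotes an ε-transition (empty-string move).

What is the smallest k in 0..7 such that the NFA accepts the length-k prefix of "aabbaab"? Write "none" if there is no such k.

none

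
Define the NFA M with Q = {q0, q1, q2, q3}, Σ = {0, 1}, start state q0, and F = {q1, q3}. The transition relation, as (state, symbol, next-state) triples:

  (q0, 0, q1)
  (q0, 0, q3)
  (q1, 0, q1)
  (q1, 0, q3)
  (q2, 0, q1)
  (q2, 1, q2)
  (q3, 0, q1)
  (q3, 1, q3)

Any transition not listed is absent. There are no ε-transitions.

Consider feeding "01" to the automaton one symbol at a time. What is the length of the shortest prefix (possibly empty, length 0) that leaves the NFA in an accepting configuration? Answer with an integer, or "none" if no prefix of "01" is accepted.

Start in {q0}.
Read '0': {q0} → {q1, q3}.
None of the earlier sets intersect F, but {q1, q3} does.

1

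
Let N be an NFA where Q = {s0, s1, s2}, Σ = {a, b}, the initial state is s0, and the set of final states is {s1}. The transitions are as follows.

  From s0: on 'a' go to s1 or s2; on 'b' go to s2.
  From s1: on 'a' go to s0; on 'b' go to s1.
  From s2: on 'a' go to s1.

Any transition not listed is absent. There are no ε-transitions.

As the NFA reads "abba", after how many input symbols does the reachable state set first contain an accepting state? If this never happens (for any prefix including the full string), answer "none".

1

Start in {s0}.
Read 'a': s0→{s1, s2}; now {s1, s2}.
None of the earlier sets intersect F, but {s1, s2} does.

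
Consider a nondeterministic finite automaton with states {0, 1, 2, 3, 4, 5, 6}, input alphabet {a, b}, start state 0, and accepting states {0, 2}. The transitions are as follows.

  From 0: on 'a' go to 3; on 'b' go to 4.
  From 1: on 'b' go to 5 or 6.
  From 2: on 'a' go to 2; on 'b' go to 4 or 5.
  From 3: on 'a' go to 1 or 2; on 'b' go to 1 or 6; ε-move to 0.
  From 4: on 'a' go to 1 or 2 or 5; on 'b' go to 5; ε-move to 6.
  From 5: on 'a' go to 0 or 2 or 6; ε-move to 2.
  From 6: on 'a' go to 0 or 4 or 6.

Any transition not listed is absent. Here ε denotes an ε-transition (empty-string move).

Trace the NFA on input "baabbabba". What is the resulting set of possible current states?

{0, 1, 2, 4, 5, 6}

Start in {0}.
Read 'b': {0} → {4, 6}.
Read 'a': {4, 6} → {0, 1, 2, 4, 5, 6}.
Read 'a': {0, 1, 2, 4, 5, 6} → {0, 1, 2, 3, 4, 5, 6}.
Read 'b': {0, 1, 2, 3, 4, 5, 6} → {1, 2, 4, 5, 6}.
Read 'b': {1, 2, 4, 5, 6} → {2, 4, 5, 6}.
Read 'a': {2, 4, 5, 6} → {0, 1, 2, 4, 5, 6}.
Read 'b': {0, 1, 2, 4, 5, 6} → {2, 4, 5, 6}.
Read 'b': {2, 4, 5, 6} → {2, 4, 5, 6}.
Read 'a': {2, 4, 5, 6} → {0, 1, 2, 4, 5, 6}.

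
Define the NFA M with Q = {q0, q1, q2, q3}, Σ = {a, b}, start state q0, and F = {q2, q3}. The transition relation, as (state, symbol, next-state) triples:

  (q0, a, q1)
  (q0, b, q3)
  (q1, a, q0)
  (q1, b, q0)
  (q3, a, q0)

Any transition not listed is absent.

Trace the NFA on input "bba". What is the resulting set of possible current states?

Start in {q0}.
Read 'b': q0→{q3}; now {q3}.
Read 'b': q3→∅; now ∅.
The set is empty and remains empty for the remaining 1 symbol.

∅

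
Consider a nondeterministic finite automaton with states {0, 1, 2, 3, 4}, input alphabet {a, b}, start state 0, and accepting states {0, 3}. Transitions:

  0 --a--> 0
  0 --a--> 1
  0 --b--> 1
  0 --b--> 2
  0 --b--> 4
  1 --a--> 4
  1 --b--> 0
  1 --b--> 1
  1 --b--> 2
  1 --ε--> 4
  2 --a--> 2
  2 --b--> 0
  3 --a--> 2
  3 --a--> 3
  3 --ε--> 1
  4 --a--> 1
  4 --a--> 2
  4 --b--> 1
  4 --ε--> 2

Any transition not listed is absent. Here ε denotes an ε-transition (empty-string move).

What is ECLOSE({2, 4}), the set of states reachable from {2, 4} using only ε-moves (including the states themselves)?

Begin with {2, 4}.
No ε-moves leave this set, so the closure equals the set itself.

{2, 4}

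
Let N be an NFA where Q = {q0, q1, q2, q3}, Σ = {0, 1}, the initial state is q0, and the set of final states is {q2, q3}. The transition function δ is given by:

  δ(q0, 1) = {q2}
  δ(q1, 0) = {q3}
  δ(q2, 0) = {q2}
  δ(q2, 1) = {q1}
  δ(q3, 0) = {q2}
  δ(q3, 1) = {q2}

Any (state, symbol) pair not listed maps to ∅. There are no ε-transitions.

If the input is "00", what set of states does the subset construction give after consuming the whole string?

Start in {q0}.
Read '0': {q0} → ∅.
The set is empty and remains empty for the remaining 1 symbol.

∅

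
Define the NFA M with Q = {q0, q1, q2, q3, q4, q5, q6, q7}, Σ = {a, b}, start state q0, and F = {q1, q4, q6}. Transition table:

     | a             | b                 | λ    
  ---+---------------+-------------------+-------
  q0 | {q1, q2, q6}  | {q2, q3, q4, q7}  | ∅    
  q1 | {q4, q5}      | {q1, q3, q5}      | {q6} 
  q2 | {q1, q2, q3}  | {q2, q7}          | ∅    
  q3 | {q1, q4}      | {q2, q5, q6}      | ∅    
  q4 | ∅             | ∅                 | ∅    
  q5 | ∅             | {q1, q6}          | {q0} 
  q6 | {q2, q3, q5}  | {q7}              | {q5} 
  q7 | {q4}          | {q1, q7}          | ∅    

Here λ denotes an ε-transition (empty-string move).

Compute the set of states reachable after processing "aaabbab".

Start in {q0}.
Read 'a': {q0} → {q0, q1, q2, q5, q6}.
Read 'a': {q0, q1, q2, q5, q6} → {q0, q1, q2, q3, q4, q5, q6}.
Read 'a': {q0, q1, q2, q3, q4, q5, q6} → {q0, q1, q2, q3, q4, q5, q6}.
Read 'b': {q0, q1, q2, q3, q4, q5, q6} → {q0, q1, q2, q3, q4, q5, q6, q7}.
Read 'b': {q0, q1, q2, q3, q4, q5, q6, q7} → {q0, q1, q2, q3, q4, q5, q6, q7}.
Read 'a': {q0, q1, q2, q3, q4, q5, q6, q7} → {q0, q1, q2, q3, q4, q5, q6}.
Read 'b': {q0, q1, q2, q3, q4, q5, q6} → {q0, q1, q2, q3, q4, q5, q6, q7}.

{q0, q1, q2, q3, q4, q5, q6, q7}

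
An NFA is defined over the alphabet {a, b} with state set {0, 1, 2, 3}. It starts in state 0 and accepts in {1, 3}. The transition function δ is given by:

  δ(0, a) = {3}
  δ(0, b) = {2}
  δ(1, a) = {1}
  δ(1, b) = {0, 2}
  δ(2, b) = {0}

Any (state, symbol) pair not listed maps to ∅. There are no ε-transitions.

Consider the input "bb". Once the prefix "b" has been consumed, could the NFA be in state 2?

Start in {0}.
Read 'b': 0→{2}; now {2}.
State 2 is in {2}.

Yes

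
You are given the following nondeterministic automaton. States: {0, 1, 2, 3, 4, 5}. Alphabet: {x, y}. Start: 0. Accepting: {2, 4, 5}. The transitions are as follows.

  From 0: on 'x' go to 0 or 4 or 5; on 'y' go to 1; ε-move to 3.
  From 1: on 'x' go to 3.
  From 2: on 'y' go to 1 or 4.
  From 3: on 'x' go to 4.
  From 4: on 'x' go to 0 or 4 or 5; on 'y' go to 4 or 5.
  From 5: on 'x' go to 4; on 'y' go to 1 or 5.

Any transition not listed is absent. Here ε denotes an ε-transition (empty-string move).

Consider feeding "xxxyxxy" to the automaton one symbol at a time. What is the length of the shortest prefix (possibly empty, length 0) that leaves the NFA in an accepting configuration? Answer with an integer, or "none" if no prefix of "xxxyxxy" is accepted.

1

Start: ε-closure({0}) = {0, 3}.
Read 'x': {0, 3} → {0, 3, 4, 5}.
None of the earlier sets intersect F, but {0, 3, 4, 5} does.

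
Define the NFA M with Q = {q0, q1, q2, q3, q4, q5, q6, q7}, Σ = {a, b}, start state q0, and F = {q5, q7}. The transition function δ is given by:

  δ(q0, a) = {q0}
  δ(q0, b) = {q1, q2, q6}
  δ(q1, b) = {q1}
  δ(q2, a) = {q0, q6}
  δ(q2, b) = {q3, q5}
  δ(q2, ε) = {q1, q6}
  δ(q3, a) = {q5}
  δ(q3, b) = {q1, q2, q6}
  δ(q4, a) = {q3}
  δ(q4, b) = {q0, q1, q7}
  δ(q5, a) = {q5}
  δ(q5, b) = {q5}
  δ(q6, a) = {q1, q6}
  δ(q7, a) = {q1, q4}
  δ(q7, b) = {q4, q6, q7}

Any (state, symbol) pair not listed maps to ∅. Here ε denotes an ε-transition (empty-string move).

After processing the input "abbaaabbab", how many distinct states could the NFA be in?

Start in {q0}.
Read 'a': {q0} → {q0}.
Read 'b': {q0} → {q1, q2, q6}.
Read 'b': {q1, q2, q6} → {q1, q3, q5}.
Read 'a': {q1, q3, q5} → {q5}.
Read 'a': {q5} → {q5}.
Read 'a': {q5} → {q5}.
Read 'b': {q5} → {q5}.
Read 'b': {q5} → {q5}.
Read 'a': {q5} → {q5}.
Read 'b': {q5} → {q5}.
That set has 1 state.

1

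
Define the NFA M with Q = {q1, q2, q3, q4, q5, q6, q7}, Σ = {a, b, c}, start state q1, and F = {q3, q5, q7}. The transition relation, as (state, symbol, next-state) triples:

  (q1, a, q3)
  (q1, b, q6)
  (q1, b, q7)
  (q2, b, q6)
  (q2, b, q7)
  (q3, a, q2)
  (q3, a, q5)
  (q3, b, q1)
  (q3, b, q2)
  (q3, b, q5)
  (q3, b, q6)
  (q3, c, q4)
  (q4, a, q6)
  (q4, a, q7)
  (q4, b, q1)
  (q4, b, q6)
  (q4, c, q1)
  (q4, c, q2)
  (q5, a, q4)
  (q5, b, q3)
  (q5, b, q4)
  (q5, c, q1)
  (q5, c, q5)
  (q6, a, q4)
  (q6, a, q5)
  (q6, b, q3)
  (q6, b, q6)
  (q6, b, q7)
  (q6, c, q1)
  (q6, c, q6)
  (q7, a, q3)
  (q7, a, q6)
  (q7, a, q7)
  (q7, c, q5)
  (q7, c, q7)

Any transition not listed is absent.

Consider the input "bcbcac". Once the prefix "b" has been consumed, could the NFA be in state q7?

Start in {q1}.
Read 'b': {q1} → {q6, q7}.
State q7 is in {q6, q7}.

Yes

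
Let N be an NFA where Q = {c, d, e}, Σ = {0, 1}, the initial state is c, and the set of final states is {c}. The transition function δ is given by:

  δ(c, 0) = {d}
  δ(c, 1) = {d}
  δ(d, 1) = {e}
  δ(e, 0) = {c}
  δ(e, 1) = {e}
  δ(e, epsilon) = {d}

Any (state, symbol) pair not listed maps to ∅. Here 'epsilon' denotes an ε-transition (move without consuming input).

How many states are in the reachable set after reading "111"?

Start in {c}.
Read '1': c→{d}; now {d}.
Read '1': d→{e}; union {e}; ε-closure = {d, e}.
Read '1': d→{e}, e→{e}; union {e}; ε-closure = {d, e}.
That set has 2 states.

2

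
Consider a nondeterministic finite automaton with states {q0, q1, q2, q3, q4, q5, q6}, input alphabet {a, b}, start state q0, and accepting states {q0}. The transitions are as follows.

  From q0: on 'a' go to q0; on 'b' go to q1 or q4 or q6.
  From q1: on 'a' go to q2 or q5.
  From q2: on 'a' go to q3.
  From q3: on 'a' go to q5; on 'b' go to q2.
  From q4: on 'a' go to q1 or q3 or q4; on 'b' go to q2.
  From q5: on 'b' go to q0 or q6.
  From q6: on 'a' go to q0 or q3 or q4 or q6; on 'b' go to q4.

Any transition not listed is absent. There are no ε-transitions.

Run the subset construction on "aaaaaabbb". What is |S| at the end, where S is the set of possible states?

1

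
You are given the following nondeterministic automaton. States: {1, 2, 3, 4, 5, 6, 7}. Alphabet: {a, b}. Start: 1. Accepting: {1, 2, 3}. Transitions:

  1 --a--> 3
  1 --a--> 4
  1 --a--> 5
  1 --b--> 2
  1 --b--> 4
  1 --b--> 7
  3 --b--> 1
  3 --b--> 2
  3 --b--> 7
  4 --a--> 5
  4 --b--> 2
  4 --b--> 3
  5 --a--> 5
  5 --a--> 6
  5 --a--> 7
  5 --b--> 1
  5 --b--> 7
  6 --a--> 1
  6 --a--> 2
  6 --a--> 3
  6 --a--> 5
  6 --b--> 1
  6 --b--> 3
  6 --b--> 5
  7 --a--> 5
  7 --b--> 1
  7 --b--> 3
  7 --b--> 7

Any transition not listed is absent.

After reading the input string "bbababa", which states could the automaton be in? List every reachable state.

{3, 4, 5}

Start in {1}.
Read 'b': {1} → {2, 4, 7}.
Read 'b': {2, 4, 7} → {1, 2, 3, 7}.
Read 'a': {1, 2, 3, 7} → {3, 4, 5}.
Read 'b': {3, 4, 5} → {1, 2, 3, 7}.
Read 'a': {1, 2, 3, 7} → {3, 4, 5}.
Read 'b': {3, 4, 5} → {1, 2, 3, 7}.
Read 'a': {1, 2, 3, 7} → {3, 4, 5}.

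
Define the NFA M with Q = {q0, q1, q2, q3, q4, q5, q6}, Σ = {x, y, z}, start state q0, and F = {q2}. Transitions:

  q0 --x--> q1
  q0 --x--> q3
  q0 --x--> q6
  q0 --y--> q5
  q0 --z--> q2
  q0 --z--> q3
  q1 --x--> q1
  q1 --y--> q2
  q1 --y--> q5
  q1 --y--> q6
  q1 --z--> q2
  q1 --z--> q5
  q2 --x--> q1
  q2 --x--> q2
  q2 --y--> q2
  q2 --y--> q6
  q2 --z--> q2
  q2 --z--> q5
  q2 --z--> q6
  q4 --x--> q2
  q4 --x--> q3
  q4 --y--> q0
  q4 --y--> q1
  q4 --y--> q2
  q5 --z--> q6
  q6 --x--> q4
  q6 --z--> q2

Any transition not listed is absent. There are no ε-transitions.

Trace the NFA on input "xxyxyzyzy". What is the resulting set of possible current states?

{q2, q6}

Start in {q0}.
Read 'x': {q0} → {q1, q3, q6}.
Read 'x': {q1, q3, q6} → {q1, q4}.
Read 'y': {q1, q4} → {q0, q1, q2, q5, q6}.
Read 'x': {q0, q1, q2, q5, q6} → {q1, q2, q3, q4, q6}.
Read 'y': {q1, q2, q3, q4, q6} → {q0, q1, q2, q5, q6}.
Read 'z': {q0, q1, q2, q5, q6} → {q2, q3, q5, q6}.
Read 'y': {q2, q3, q5, q6} → {q2, q6}.
Read 'z': {q2, q6} → {q2, q5, q6}.
Read 'y': {q2, q5, q6} → {q2, q6}.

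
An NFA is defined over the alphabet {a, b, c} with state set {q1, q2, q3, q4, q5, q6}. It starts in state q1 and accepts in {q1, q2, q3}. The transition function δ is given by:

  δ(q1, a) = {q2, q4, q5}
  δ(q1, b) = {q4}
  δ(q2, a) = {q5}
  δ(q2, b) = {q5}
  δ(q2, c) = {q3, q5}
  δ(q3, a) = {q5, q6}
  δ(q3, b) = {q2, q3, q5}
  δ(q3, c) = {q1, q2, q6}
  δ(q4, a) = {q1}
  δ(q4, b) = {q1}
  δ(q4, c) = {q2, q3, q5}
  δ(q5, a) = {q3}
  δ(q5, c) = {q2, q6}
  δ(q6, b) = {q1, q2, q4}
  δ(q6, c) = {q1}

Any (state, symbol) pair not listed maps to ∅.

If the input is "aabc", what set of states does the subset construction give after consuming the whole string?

{q1, q2, q3, q5, q6}

Start in {q1}.
Read 'a': {q1} → {q2, q4, q5}.
Read 'a': {q2, q4, q5} → {q1, q3, q5}.
Read 'b': {q1, q3, q5} → {q2, q3, q4, q5}.
Read 'c': {q2, q3, q4, q5} → {q1, q2, q3, q5, q6}.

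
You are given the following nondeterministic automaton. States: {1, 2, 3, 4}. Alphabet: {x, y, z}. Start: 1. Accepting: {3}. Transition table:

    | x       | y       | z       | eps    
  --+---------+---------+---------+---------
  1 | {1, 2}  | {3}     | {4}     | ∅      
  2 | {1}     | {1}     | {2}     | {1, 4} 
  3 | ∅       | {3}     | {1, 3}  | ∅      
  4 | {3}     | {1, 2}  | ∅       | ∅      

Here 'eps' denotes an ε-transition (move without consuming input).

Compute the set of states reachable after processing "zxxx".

∅

Start in {1}.
Read 'z': 1→{4}; now {4}.
Read 'x': 4→{3}; now {3}.
Read 'x': 3→∅; now ∅.
The set is empty and remains empty for the remaining 1 symbol.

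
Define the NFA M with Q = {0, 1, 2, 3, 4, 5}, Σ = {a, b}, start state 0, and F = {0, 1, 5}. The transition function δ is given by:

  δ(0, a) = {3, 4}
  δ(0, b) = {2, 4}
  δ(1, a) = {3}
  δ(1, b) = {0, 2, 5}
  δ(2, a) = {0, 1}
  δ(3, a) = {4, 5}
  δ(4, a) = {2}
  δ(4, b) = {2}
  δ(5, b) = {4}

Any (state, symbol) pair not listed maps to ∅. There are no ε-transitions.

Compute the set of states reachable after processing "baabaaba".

Start in {0}.
Read 'b': {0} → {2, 4}.
Read 'a': {2, 4} → {0, 1, 2}.
Read 'a': {0, 1, 2} → {0, 1, 3, 4}.
Read 'b': {0, 1, 3, 4} → {0, 2, 4, 5}.
Read 'a': {0, 2, 4, 5} → {0, 1, 2, 3, 4}.
Read 'a': {0, 1, 2, 3, 4} → {0, 1, 2, 3, 4, 5}.
Read 'b': {0, 1, 2, 3, 4, 5} → {0, 2, 4, 5}.
Read 'a': {0, 2, 4, 5} → {0, 1, 2, 3, 4}.

{0, 1, 2, 3, 4}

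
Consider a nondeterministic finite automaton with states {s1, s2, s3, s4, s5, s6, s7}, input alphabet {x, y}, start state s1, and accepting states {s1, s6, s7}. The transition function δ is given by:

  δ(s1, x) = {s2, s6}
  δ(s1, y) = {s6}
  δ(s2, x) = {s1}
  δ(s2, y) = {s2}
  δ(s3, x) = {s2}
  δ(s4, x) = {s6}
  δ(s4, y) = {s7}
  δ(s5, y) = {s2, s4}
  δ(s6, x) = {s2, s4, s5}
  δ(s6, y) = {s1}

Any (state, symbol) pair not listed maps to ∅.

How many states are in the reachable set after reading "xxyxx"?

5

Start in {s1}.
Read 'x': {s1} → {s2, s6}.
Read 'x': {s2, s6} → {s1, s2, s4, s5}.
Read 'y': {s1, s2, s4, s5} → {s2, s4, s6, s7}.
Read 'x': {s2, s4, s6, s7} → {s1, s2, s4, s5, s6}.
Read 'x': {s1, s2, s4, s5, s6} → {s1, s2, s4, s5, s6}.
That set has 5 states.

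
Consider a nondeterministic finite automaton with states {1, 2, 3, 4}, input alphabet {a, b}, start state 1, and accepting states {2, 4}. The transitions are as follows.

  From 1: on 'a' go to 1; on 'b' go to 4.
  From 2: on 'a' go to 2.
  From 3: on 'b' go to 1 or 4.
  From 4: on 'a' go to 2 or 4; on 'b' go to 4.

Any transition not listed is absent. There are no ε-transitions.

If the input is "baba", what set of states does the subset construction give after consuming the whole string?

Start in {1}.
Read 'b': 1→{4}; now {4}.
Read 'a': 4→{2, 4}; now {2, 4}.
Read 'b': 2→∅, 4→{4}; now {4}.
Read 'a': 4→{2, 4}; now {2, 4}.

{2, 4}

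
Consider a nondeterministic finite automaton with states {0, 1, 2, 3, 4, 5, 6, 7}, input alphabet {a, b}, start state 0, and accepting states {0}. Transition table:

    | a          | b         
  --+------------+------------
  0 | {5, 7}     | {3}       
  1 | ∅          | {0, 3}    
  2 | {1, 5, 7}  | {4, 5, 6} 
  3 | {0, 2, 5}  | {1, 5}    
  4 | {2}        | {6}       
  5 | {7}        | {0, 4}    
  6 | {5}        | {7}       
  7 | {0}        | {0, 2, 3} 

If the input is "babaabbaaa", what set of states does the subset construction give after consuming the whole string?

{0, 5, 7}

Start in {0}.
Read 'b': 0→{3}; now {3}.
Read 'a': 3→{0, 2, 5}; now {0, 2, 5}.
Read 'b': 0→{3}, 2→{4, 5, 6}, 5→{0, 4}; now {0, 3, 4, 5, 6}.
Read 'a': 0→{5, 7}, 3→{0, 2, 5}, 4→{2}, 5→{7}, 6→{5}; now {0, 2, 5, 7}.
Read 'a': 0→{5, 7}, 2→{1, 5, 7}, 5→{7}, 7→{0}; now {0, 1, 5, 7}.
Read 'b': 0→{3}, 1→{0, 3}, 5→{0, 4}, 7→{0, 2, 3}; now {0, 2, 3, 4}.
Read 'b': 0→{3}, 2→{4, 5, 6}, 3→{1, 5}, 4→{6}; now {1, 3, 4, 5, 6}.
Read 'a': 1→∅, 3→{0, 2, 5}, 4→{2}, 5→{7}, 6→{5}; now {0, 2, 5, 7}.
Read 'a': 0→{5, 7}, 2→{1, 5, 7}, 5→{7}, 7→{0}; now {0, 1, 5, 7}.
Read 'a': 0→{5, 7}, 1→∅, 5→{7}, 7→{0}; now {0, 5, 7}.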